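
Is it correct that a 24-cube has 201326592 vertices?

False. The 24-cube has 2^24 = 16777216 vertices.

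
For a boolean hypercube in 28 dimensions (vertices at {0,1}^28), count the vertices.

Number of vertices = 2^28 = 268435456.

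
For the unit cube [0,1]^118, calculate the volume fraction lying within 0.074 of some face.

Shell fraction = 1 - (1-0.148)^118 ≈ 0.9999999938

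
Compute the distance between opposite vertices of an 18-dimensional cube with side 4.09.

Diagonal = √18 · 4.09 ≈ 17.3524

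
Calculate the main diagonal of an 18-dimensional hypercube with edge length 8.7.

d = √(8.7² + 8.7² + ... + 8.7²) [18 terms] = √(18·8.7²) = 8.7√18 ≈ 36.911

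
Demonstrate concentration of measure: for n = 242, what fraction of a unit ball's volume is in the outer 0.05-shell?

1 - (1-0.05)^242 ≈ 0.9999959345 ≈ 99.999593%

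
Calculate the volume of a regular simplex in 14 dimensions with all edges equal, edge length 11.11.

V = (11.11^14 / 14!) · √((14+1) / 2^14) ≈ 151.504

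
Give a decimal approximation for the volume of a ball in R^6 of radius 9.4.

Volume = π^{6/2}·(9.4)^6/Γ(4) ≈ 3.56505e+06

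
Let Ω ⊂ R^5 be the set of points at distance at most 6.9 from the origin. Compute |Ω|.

V_5(6.9) = π^(5/2) · (6.9)^5 / Γ(5/2 + 1) ≈ 82327.3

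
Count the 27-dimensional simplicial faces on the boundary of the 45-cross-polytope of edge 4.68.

Each 27-face is the convex hull of 28 vertices, one chosen as ±e_i from each of 28 distinct axes: 2^28·C(45,28) = 296102723684495523840.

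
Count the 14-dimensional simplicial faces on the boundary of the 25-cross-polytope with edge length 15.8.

Number of 14-faces = 2^(14+1) · C(25,14+1) = 32768 · 3268760 = 107110727680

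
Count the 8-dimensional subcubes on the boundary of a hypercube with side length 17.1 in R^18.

f_8(18-cube) = (18 choose 8) · 2^10 = 44808192.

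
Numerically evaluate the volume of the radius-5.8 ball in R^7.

The n-ball volume is π^(n/2)·r^n/Γ(n/2+1). With n=7, r=5.8: V ≈ 1.04322e+06.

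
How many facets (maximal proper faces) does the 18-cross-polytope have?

Each 17-face is the convex hull of 18 vertices, one chosen as ±e_i from each of 18 distinct axes: 2^18·C(18,18) = 262144.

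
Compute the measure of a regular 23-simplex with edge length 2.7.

V_23 = √(24) · 2.7^23 / (23! · 2^(23/2)) ≈ 5.45925e-16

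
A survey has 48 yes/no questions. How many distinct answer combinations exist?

An n-cube has 2^n vertices; for n = 48 that is 2^48 = 281474976710656.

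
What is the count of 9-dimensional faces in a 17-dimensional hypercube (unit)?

f_9(17-cube) = (17 choose 9) · 2^8 = 6223360.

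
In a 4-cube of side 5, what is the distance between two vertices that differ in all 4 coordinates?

Diagonal = √4 · 5 = 10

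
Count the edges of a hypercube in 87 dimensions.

Each of the 2^87 = 154742504910672534362390528 vertices has degree 87; total edges = 87·2^87/2 = 6731298963614255244763987968.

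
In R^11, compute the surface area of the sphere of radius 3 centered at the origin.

S = n·V_n(r)/r = 11·V_11(3)/3 (volume-to-surface relation), giving 139968·π^5/35 ≈ 1.2238e+06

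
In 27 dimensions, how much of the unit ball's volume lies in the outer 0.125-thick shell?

Shell fraction = 1 - (1-0.125)^27 ≈ 0.972822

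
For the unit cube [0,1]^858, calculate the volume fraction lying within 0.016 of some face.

Shell fraction = 1 - (1-0.032)^858 ≈ 1 - 7.604e-13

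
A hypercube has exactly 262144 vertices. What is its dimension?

Since 2^n = 262144, we have n = 18.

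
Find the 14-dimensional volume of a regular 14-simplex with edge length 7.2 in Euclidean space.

Volume = 7.2^14 · √(15/2^14) / 14! ≈ 0.349206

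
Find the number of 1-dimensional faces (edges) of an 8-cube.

Each of the 2^8 = 256 vertices has degree 8; total edges = 8·2^8/2 = 1024.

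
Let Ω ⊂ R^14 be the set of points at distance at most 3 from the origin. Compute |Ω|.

V = 531441·π^7/560 ≈ 2.86626e+06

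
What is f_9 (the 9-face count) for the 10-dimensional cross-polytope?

Number of 9-faces = 2^(9+1) · C(10,9+1) = 1024 · 1 = 1024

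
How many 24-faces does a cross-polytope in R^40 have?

f_24(40-orthoplex) = 2^25 · (40 choose 25) = 1349738605358088192.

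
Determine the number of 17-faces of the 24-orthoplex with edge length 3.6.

Each 17-face is the convex hull of 18 vertices, one chosen as ±e_i from each of 18 distinct axes: 2^18·C(24,18) = 35283533824.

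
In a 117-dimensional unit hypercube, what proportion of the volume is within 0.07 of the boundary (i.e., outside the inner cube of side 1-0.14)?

The inner cube has side 1-2·0.07 = 0.86 and volume (0.86)^117 ≈ 2.169e-08, so the shell holds 0.9999999783 of the volume.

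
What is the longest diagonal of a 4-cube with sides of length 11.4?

||(11.4,11.4,...,11.4)|| = √(4)·11.4 = 22.8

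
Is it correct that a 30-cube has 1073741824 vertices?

True. The 30-cube has 2^30 = 1073741824 vertices.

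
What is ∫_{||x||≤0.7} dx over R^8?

V_8(0.7) = π^(8/2) · (0.7)^8 / Γ(8/2 + 1) ≈ 0.233977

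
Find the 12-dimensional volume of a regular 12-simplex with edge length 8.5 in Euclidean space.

V = (8.5^12 / 12!) · √((12+1) / 2^12) ≈ 16.7295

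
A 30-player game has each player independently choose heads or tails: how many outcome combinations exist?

Number of vertices = 2^30 = 1073741824.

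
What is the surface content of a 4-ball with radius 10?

The surface area of an n-ball is 2π^(n/2) r^(n-1) / Γ(n/2). For n=4, r=10: 2000·π^2 ≈ 19739.2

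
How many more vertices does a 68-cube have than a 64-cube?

The 68-cube has 2^68 = 295147905179352825856 vertices. The 64-cube has 2^64 = 18446744073709551616 vertices. Difference: 295147905179352825856 - 18446744073709551616 = 276701161105643274240.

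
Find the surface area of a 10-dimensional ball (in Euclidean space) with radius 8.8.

S_10(8.8) = 2·π^(10/2)·(8.8)^9 / Γ(10/2) ≈ 8.07072e+09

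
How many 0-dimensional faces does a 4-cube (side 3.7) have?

An n-cube has C(n,k)·2^(n-k) k-faces. Here C(4,0)·2^4 = 1·16 = 16.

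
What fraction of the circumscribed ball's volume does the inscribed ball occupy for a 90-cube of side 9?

V_in/V_out = n^(-n/2) = 90^(-90/2) ≈ 1.14574e-88.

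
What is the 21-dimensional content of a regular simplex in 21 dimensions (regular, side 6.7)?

V_21 = √(22) · 6.7^21 / (21! · 2^(21/2)) ≈ 1.41131e-05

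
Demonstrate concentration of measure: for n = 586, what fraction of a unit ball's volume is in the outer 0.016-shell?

1 - (1-0.016)^586 ≈ 0.999921 ≈ 99.9921%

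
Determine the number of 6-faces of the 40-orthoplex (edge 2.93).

Each 6-face is the convex hull of 7 vertices, one chosen as ±e_i from each of 7 distinct axes: 2^7·C(40,7) = 2386375680.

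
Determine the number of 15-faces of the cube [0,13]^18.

f_15(18-cube) = (18 choose 15) · 2^3 = 6528.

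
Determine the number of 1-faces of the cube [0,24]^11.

Choose 1 of 11 axes to span the face (C(11,1) = 11 ways), then fix each of the remaining 10 coordinates at one of its two extreme values (2^10 = 1024 ways): 11·1024 = 11264.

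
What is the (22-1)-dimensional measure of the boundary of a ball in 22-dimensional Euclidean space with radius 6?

The surface area of an n-ball is 2π^(n/2) r^(n-1) / Γ(n/2). For n=22, r=6: 2115832430592·π^11/175 ≈ 3.55707e+15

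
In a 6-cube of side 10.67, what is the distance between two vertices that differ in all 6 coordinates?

The space diagonal of an n-cube of side s is s√n. Here 10.67·√6 ≈ 26.1361.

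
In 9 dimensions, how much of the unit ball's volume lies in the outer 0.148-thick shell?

Shell fraction = 1 - (1-0.148)^9 ≈ 0.763432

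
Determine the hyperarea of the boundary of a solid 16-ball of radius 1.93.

The surface area of an n-ball is 2π^(n/2) r^(n-1) / Γ(n/2). For n=16, r=1.93: 72303.3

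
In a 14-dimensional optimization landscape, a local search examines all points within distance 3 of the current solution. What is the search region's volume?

V = 531441·π^7/560 ≈ 2.86626e+06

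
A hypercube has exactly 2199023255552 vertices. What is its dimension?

The n-cube has 2^n vertices, and 2199023255552 = 2^41, so n = 41.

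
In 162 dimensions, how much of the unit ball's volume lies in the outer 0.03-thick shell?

Shell fraction = 1 - (1-0.03)^162 ≈ 0.992805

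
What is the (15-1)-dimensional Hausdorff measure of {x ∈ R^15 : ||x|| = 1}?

S = n·V_n(r)/r = 15·V_15(1)/1 (volume-to-surface relation), giving 256·π^7/135135 ≈ 5.72165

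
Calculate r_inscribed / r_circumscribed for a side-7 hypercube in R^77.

r_in / r_out = (7/2) / (7√77/2) = 1/√77 ≈ 0.113961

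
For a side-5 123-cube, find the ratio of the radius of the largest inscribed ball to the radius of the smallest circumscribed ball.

r_in = 5/2 (half the side); r_out = 5√123/2 (half the diagonal). Ratio = 1/√123 ≈ 0.090167.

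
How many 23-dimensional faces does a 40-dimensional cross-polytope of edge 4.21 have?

An n-cross-polytope has 2^(k+1)·C(n,k+1) k-faces. Here 2^24·C(40,24) = 16777216·62852101650 = 1054483285436006400.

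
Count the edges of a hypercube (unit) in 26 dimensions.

The 26-cube has n·2^(n-1) = 26·2^25 = 26·33554432 = 872415232 edges.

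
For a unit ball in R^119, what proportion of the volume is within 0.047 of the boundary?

Shell fraction = 1 - (1-0.047)^119 ≈ 0.996749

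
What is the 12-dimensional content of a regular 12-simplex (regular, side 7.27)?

Volume = 7.27^12 · √(13/2^12) / 12! ≈ 2.5637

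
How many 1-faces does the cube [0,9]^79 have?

An n-cube has n·2^(n-1) edges. With n = 79: 79·302231454903657293676544 = 23876284937388926200446976.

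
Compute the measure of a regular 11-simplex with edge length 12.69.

For a regular n-simplex with edge a, V = (a^n / n!)·√((n+1)/2^n). With a=12.69, n=11: V ≈ 2635.41.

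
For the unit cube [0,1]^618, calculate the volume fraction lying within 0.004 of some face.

1 - (1 - 2·0.004)^618 = 1 - 0.992^618 ≈ 0.993014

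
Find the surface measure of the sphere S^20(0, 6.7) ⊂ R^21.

|∂B_21(6.7)| ≈ 9.73337e+15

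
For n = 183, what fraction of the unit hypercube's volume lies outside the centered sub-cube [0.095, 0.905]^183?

1 - (1 - 2·0.095)^183 = 1 - 0.81^183 ≈ 1 - 1.79e-17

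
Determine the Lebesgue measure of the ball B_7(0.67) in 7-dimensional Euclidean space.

Volume = π^{7/2}·(0.67)^7/Γ(9/2) ≈ 0.286354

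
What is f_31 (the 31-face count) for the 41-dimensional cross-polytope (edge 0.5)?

Each 31-face is the convex hull of 32 vertices, one chosen as ±e_i from each of 32 distinct axes: 2^32·C(41,32) = 1504714154039050240.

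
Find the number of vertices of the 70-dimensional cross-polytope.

The vertices are ±e_1, ..., ±e_70, so there are 2·70 = 140.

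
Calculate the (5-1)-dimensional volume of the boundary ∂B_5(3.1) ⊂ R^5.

S_5(3.1) = 2·π^(5/2)·(3.1)^4 / Γ(5/2) ≈ 2430.61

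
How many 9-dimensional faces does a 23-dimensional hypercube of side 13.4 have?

An n-cube has C(n,k)·2^(n-k) k-faces. Here C(23,9)·2^14 = 817190·16384 = 13388840960.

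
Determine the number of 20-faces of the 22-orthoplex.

An n-cross-polytope has 2^(k+1)·C(n,k+1) k-faces. Here 2^21·C(22,21) = 2097152·22 = 46137344.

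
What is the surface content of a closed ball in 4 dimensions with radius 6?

The surface area of an n-ball is 2π^(n/2) r^(n-1) / Γ(n/2). For n=4, r=6: 432·π^2 ≈ 4263.67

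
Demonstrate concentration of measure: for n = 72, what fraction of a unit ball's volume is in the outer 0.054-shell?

1 - (1-0.054)^72 ≈ 0.981628 ≈ 98.16%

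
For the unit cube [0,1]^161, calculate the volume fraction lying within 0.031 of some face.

1 - (1 - 2·0.031)^161 = 1 - 0.938^161 ≈ 0.999967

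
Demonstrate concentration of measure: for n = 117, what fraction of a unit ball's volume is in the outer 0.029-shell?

1 - (1-0.029)^117 ≈ 0.968037 ≈ 96.80%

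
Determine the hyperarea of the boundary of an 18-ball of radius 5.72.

S = n·V_n(r)/r = 18·V_18(5.72)/5.72 (volume-to-surface relation), giving 1.11068e+13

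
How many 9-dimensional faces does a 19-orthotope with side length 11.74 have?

Number of 9-faces = C(19,9) · 2^(19-9) = 92378 · 1024 = 94595072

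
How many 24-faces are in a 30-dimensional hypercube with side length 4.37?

An n-cube has C(n,k)·2^(n-k) k-faces. Here C(30,24)·2^6 = 593775·64 = 38001600.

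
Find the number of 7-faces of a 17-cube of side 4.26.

An n-cube has C(n,k)·2^(n-k) k-faces. Here C(17,7)·2^10 = 19448·1024 = 19914752.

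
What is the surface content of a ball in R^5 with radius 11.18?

The surface area of an n-ball is 2π^(n/2) r^(n-1) / Γ(n/2). For n=5, r=11.18: 411184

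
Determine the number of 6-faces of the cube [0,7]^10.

An n-cube has C(n,k)·2^(n-k) k-faces. Here C(10,6)·2^4 = 210·16 = 3360.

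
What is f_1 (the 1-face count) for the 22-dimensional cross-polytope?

Number of 1-faces = 2^(1+1) · C(22,1+1) = 4 · 231 = 924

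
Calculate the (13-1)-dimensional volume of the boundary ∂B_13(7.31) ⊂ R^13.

S_13(7.31) = 2·π^(13/2)·(7.31)^12 / Γ(13/2) ≈ 2.75609e+11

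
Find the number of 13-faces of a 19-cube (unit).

An n-cube has C(n,k)·2^(n-k) k-faces. Here C(19,13)·2^6 = 27132·64 = 1736448.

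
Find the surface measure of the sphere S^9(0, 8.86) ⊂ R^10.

The surface area of an n-ball is 2π^(n/2) r^(n-1) / Γ(n/2). For n=10, r=8.86: 8.57969e+09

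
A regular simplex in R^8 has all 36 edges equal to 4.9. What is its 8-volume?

V_8 = √(9) · 4.9^8 / (8! · 2^(8/2)) ≈ 1.54543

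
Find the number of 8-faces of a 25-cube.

Choose 8 of 25 axes to span the face (C(25,8) = 1081575 ways), then fix each of the remaining 17 coordinates at one of its two extreme values (2^17 = 131072 ways): 1081575·131072 = 141764198400.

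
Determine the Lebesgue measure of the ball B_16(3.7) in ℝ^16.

Volume = π^{16/2}·(3.7)^16/Γ(9) ≈ 2.90339e+08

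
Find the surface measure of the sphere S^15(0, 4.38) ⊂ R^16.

S = n·V_n(r)/r = 16·V_16(4.38)/4.38 (volume-to-surface relation), giving 1.57728e+10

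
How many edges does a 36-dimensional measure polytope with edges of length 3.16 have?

An n-cube has n·2^(n-1) edges. With n = 36: 36·34359738368 = 1236950581248.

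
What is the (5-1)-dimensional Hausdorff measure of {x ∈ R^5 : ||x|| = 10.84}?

The surface area of an n-ball is 2π^(n/2) r^(n-1) / Γ(n/2). For n=5, r=10.84: 363401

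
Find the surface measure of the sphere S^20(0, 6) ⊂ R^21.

S = n·V_n(r)/r = 21·V_21(6)/6 (volume-to-surface relation), giving 92442129447518208·π^10/8083075 ≈ 1.07101e+15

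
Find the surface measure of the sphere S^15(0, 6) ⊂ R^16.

The surface area of an n-ball is 2π^(n/2) r^(n-1) / Γ(n/2). For n=16, r=6: 6530347008·π^8/35 ≈ 1.77038e+12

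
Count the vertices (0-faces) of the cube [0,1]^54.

Number of vertices = 2^54 = 18014398509481984.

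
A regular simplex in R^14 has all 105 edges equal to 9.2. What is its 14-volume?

For a regular n-simplex with edge a, V = (a^n / n!)·√((n+1)/2^n). With a=9.2, n=14: V ≈ 10.8008.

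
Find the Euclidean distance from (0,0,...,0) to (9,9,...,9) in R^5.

||(9,9,...,9)|| = √(5)·9 ≈ 20.1246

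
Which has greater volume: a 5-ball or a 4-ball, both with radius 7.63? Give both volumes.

V_5(7.63) ≈ 136120. V_4(7.63) ≈ 16725.1. The 5-ball is larger.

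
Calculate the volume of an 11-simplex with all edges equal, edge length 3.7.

Volume = 3.7^11 · √(12/2^11) / 11! ≈ 0.00341184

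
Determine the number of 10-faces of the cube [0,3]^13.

An n-cube has C(n,k)·2^(n-k) k-faces. Here C(13,10)·2^3 = 286·8 = 2288.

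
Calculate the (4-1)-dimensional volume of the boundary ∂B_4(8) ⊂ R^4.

S = n·V_n(r)/r = 4·V_4(8)/8 (volume-to-surface relation), giving 1024·π^2 ≈ 10106.5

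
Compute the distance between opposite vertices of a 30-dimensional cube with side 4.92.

d = √(4.92² + 4.92² + ... + 4.92²) [30 terms] = √(30·4.92²) = 4.92√30 ≈ 26.9479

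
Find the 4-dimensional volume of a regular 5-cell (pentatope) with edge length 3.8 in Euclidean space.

For a regular n-simplex with edge a, V = (a^n / n!)·√((n+1)/2^n). With a=3.8, n=4: V ≈ 4.85678.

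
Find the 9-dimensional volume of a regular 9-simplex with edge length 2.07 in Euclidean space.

V = (2.07^9 / 9!) · √((9+1) / 2^9) ≈ 0.000268742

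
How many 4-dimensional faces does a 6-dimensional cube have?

An n-cube has C(n,k)·2^(n-k) k-faces. Here C(6,4)·2^2 = 15·4 = 60.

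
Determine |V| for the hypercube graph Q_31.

An n-cube has 2^n vertices; for n = 31 that is 2^31 = 2147483648.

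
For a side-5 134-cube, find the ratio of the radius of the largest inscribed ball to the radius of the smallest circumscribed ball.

For an n-cube of any side s, the inradius is s/2 and the circumradius is s√n/2, so the ratio is 1/√134 ≈ 0.0863868.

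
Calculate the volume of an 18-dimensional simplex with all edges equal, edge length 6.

Volume = 6^18 · √(19/2^18) / 18! ≈ 0.000135048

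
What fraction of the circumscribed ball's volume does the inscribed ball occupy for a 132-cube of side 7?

V_in/V_out = n^(-n/2) = 132^(-132/2) ≈ 1.10185e-140.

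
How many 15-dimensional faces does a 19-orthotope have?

Choose 15 of 19 axes to span the face (C(19,15) = 3876 ways), then fix each of the remaining 4 coordinates at one of its two extreme values (2^4 = 16 ways): 3876·16 = 62016.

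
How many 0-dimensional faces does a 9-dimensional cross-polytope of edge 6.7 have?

Number of 0-faces = 2^(0+1) · C(9,0+1) = 2 · 9 = 18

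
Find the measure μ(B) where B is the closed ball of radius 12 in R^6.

V = 497664·π^3 ≈ 1.54307e+07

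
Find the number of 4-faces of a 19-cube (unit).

Choose 4 of 19 axes to span the face (C(19,4) = 3876 ways), then fix each of the remaining 15 coordinates at one of its two extreme values (2^15 = 32768 ways): 3876·32768 = 127008768.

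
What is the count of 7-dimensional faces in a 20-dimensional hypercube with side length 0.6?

An n-cube has C(n,k)·2^(n-k) k-faces. Here C(20,7)·2^13 = 77520·8192 = 635043840.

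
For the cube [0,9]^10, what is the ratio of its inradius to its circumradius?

For an n-cube of any side s, the inradius is s/2 and the circumradius is s√n/2, so the ratio is 1/√10 ≈ 0.316228.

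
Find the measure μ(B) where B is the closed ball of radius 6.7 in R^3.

The n-ball volume is π^(n/2)·r^n/Γ(n/2+1). With n=3, r=6.7: V ≈ 1259.83.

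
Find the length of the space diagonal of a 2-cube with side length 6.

Diagonal = √2 · 6 ≈ 8.48528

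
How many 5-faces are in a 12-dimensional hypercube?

An n-cube has C(n,k)·2^(n-k) k-faces. Here C(12,5)·2^7 = 792·128 = 101376.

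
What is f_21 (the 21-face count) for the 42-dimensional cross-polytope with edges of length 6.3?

Number of 21-faces = 2^(21+1) · C(42,21+1) = 4194304 · 513791607420 = 2154998194168135680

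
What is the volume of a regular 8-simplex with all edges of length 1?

V_8 = √(9) · 1^8 / (8! · 2^(8/2)) ≈ 4.6503e-06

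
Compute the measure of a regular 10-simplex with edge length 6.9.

Volume = 6.9^10 · √(11/2^10) / 10! ≈ 6.98673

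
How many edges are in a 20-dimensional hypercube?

f_1(20-cube) = (20 choose 1) · 2^19 = 10485760.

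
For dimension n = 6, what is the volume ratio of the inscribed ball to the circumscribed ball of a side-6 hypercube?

V_in/V_out = n^(-n/2) = 6^(-6/2) ≈ 0.00462963.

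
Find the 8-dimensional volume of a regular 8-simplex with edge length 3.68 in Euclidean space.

V = (3.68^8 / 8!) · √((8+1) / 2^8) ≈ 0.15641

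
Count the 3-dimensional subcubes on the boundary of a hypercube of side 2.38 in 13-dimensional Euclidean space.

Number of 3-faces = C(13,3) · 2^(13-3) = 286 · 1024 = 292864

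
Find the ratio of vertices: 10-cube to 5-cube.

The 10-cube has 2^10 = 1024 vertices. The 5-cube has 2^5 = 32 vertices. Ratio: 1024/32 = 32.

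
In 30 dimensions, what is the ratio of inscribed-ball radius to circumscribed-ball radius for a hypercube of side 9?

For an n-cube of any side s, the inradius is s/2 and the circumradius is s√n/2, so the ratio is 1/√30 ≈ 0.182574.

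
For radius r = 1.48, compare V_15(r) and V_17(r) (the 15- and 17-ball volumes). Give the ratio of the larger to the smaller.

V_15(1.48) ≈ 136.57, V_17(1.48) ≈ 110.563. The 15-ball is larger by a factor of 1.235.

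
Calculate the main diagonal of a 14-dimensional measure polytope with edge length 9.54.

Diagonal = √14 · 9.54 ≈ 35.6954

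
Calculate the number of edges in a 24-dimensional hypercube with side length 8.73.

Number of 1-faces = C(24,1)·2^(24-1) = 24·8388608 = 201326592.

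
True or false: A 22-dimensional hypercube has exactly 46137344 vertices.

False. The 22-cube has 2^22 = 4194304 vertices.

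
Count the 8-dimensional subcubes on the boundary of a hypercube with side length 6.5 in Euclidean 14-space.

An n-cube has C(n,k)·2^(n-k) k-faces. Here C(14,8)·2^6 = 3003·64 = 192192.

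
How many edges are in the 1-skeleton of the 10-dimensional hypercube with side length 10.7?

Number of 1-faces = C(10,1)·2^(10-1) = 10·512 = 5120.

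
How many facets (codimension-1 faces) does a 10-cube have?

Choose 9 of 10 axes to span the face (C(10,9) = 10 ways), then fix each of the remaining 1 coordinate at one of its two extreme values (2^1 = 2 ways): 10·2 = 20.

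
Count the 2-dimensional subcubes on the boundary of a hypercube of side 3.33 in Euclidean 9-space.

f_2(9-cube) = (9 choose 2) · 2^7 = 4608.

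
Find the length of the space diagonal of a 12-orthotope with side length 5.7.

d = √(5.7² + 5.7² + ... + 5.7²) [12 terms] = √(12·5.7²) = 5.7√12 ≈ 19.7454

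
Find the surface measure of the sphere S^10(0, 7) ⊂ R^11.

The surface area of an n-ball is 2π^(n/2) r^(n-1) / Γ(n/2). For n=11, r=7: 2582630848·π^5/135 ≈ 5.85434e+09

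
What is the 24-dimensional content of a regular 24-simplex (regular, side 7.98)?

V_24 = √(25) · 7.98^24 / (24! · 2^(24/2)) ≈ 8.74931e-06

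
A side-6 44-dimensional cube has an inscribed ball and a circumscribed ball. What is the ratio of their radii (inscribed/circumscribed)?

Ratio = (s/2)/(s√44/2) = 44^(-1/2) ≈ 0.150756.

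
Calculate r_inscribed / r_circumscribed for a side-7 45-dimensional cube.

For an n-cube of any side s, the inradius is s/2 and the circumradius is s√n/2, so the ratio is 1/√45 ≈ 0.149071.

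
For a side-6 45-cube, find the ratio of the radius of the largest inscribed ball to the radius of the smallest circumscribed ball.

r_in = 6/2 (half the side); r_out = 6√45/2 (half the diagonal). Ratio = 1/√45 ≈ 0.149071.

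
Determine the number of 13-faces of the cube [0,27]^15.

Number of 13-faces = C(15,13) · 2^(15-13) = 105 · 4 = 420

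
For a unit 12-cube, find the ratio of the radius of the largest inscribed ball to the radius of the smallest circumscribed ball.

r_in / r_out = (1/2) / (1√12/2) = 1/√12 ≈ 0.288675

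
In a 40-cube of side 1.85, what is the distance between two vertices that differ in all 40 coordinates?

d = √(1.85² + 1.85² + ... + 1.85²) [40 terms] = √(40·1.85²) = 1.85√40 ≈ 11.7004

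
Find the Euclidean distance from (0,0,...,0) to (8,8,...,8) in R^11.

||(8,8,...,8)|| = √(11)·8 ≈ 26.533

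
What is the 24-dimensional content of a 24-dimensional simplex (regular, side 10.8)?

For a regular n-simplex with edge a, V = (a^n / n!)·√((n+1)/2^n). With a=10.8, n=24: V ≈ 0.012476.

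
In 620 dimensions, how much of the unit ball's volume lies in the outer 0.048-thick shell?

Shell fraction = 1 - (1-0.048)^620 ≈ 1 - 5.687e-14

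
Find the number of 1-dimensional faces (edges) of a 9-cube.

An n-cube has n·2^(n-1) edges. With n = 9: 9·256 = 2304.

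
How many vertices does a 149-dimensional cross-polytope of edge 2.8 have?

The 149-dimensional cross-polytope has 2n = 2·149 = 298 vertices.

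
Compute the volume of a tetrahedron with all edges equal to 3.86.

Volume = (√2/12) · 3.86³ = 6.77791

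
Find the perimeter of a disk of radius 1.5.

The surface area of an n-ball is 2π^(n/2) r^(n-1) / Γ(n/2). For n=2, r=1.5: 2πr = 2π·1.5 ≈ 9.42478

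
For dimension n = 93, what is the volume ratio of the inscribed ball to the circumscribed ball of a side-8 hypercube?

V_in/V_out = n^(-n/2) = 93^(-93/2) ≈ 2.92108e-92.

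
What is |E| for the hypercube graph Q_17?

Each of the 2^17 = 131072 vertices has degree 17; total edges = 17·2^17/2 = 1114112.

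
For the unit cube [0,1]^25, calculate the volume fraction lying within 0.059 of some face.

1 - (1 - 2·0.059)^25 = 1 - 0.882^25 ≈ 0.956677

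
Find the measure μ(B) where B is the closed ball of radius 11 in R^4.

Volume = π^{4/2}·(11)^4/Γ(3) = 14641·π^2/2 ≈ 72250.4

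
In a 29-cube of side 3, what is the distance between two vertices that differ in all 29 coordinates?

The space diagonal of an n-cube of side s is s√n. Here 3·√29 ≈ 16.1555.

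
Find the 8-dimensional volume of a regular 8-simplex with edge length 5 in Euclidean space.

Volume = 5^8 · √(9/2^8) / 8! ≈ 1.81652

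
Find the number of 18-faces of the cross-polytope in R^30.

An n-cross-polytope has 2^(k+1)·C(n,k+1) k-faces. Here 2^19·C(30,19) = 524288·54627300 = 28640437862400.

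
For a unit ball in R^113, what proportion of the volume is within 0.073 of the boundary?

Shell fraction = 1 - (1-0.073)^113 ≈ 0.999809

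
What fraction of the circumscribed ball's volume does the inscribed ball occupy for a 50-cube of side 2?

V_in/V_out = n^(-n/2) = 50^(-50/2) ≈ 3.35544e-43.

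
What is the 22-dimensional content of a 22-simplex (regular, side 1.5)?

V_22 = √(23) · 1.5^22 / (22! · 2^(22/2)) ≈ 1.55874e-20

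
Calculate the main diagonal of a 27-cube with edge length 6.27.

||(6.27,6.27,...,6.27)|| = √(27)·6.27 ≈ 32.5799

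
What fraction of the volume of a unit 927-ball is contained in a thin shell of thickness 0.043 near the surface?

1 - (1-0.043)^927 ≈ 1 - 2.02e-18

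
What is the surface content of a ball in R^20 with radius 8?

S_20(8) = 2·π^(20/2)·(8)^19 / Γ(20/2) = 2251799813685248·π^10/2835 ≈ 7.43833e+16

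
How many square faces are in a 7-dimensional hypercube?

f_2(7-cube) = (7 choose 2) · 2^5 = 672.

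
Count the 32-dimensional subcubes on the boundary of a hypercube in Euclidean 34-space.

Number of 32-faces = C(34,32) · 2^(34-32) = 561 · 4 = 2244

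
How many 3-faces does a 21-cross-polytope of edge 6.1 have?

Each 3-face is the convex hull of 4 vertices, one chosen as ±e_i from each of 4 distinct axes: 2^4·C(21,4) = 95760.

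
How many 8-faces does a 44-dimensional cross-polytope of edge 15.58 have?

An n-cross-polytope has 2^(k+1)·C(n,k+1) k-faces. Here 2^9·C(44,9) = 512·708930508 = 362972420096.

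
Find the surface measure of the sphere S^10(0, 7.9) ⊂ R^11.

The surface area of an n-ball is 2π^(n/2) r^(n-1) / Γ(n/2). For n=11, r=7.9: 1.96231e+10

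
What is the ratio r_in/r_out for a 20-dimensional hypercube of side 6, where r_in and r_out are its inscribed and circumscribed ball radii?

r_in = 6/2 (half the side); r_out = 6√20/2 (half the diagonal). Ratio = 1/√20 ≈ 0.223607.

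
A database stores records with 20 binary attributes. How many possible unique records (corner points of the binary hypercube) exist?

An n-cube has 2^n vertices; for n = 20 that is 2^20 = 1048576.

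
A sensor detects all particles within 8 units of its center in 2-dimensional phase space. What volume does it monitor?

V = 64·π ≈ 201.062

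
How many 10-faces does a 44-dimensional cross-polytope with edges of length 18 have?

An n-cross-polytope has 2^(k+1)·C(n,k+1) k-faces. Here 2^11·C(44,11) = 2048·7669339132 = 15706806542336.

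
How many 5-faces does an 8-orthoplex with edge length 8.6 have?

f_5(8-orthoplex) = 2^6 · (8 choose 6) = 1792.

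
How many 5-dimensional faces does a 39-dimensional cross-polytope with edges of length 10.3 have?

Each 5-face is the convex hull of 6 vertices, one chosen as ±e_i from each of 6 distinct axes: 2^6·C(39,6) = 208807872.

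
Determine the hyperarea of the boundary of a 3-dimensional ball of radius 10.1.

|∂B_3(10.1)| = 4πr² = 4π·(10.1)² ≈ 1281.9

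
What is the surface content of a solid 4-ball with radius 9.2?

|∂B_4(9.2)| ≈ 15370.7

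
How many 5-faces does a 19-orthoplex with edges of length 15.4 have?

Each 5-face is the convex hull of 6 vertices, one chosen as ±e_i from each of 6 distinct axes: 2^6·C(19,6) = 1736448.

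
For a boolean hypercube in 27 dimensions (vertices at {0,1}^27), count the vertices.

An n-cube has 2^n vertices; for n = 27 that is 2^27 = 134217728.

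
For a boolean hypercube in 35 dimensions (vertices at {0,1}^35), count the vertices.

Each vertex is a binary string of length 35, so there are 2^35 = 34359738368.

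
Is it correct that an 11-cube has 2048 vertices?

True. The 11-cube has 2^11 = 2048 vertices.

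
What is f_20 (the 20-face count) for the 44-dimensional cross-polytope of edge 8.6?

An n-cross-polytope has 2^(k+1)·C(n,k+1) k-faces. Here 2^21·C(44,21) = 2097152·2012616400080 = 4220762508660572160.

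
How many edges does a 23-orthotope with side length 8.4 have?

Number of 1-faces = C(23,1)·2^(23-1) = 23·4194304 = 96468992.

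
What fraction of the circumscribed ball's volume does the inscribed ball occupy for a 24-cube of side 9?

The radii are 9/2 and 9√24/2, so the volume ratio is (1/√24)^24 = 24^{-24/2} ≈ 2.7382e-17.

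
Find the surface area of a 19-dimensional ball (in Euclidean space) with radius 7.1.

S = n·V_n(r)/r = 19·V_19(7.1)/7.1 (volume-to-surface relation), giving 1.86205e+15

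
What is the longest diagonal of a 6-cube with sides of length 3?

The space diagonal of an n-cube of side s is s√n. Here 3·√6 ≈ 7.34847.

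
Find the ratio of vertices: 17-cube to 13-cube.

The 17-cube has 2^17 = 131072 vertices. The 13-cube has 2^13 = 8192 vertices. Ratio: 131072/8192 = 16.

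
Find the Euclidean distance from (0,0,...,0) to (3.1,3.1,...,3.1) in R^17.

Diagonal = √17 · 3.1 ≈ 12.7816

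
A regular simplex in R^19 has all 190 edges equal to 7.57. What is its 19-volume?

V_19 = √(20) · 7.57^19 / (19! · 2^(19/2)) ≈ 0.00256128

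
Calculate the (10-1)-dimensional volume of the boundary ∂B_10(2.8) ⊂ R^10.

S_10(2.8) = 2·π^(10/2)·(2.8)^9 / Γ(10/2) ≈ 269768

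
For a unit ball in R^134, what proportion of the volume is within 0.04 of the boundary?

V(inner)/V(outer) = ((1-0.04)/1)^134 ≈ 0.004211, so the shell fraction is 0.995789.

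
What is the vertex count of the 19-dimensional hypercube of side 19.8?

The 19-cube has 2^19 = 524288 vertices.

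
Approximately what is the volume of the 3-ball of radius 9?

V_3(9) = π^(3/2) · (9)^3 / Γ(3/2 + 1) = 972·π ≈ 3053.63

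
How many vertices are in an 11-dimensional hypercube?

An n-cube has C(n,k)·2^(n-k) k-faces. Here C(11,0)·2^11 = 1·2048 = 2048.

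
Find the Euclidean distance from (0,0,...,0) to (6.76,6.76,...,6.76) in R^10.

||(6.76,6.76,...,6.76)|| = √(10)·6.76 ≈ 21.377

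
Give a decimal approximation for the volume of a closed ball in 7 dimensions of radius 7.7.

Volume = π^{7/2}·(7.7)^7/Γ(9/2) ≈ 7.58255e+06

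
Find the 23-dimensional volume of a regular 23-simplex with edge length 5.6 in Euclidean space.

V_23 = √(24) · 5.6^23 / (23! · 2^(23/2)) ≈ 1.05704e-08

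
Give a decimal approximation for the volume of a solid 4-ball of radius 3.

The n-ball volume is π^(n/2)·r^n/Γ(n/2+1). With n=4, r=3: V = 81·π^2/2 ≈ 399.719.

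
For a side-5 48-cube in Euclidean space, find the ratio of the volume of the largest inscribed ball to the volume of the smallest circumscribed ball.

V_in / V_out = (r_in/r_out)^48 = (1/√48)^48 = 48^(-48/2) ≈ 4.469e-41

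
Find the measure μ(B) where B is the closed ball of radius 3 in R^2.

V_2(3) = π^(2/2) · (3)^2 / Γ(2/2 + 1) = 9·π ≈ 28.2743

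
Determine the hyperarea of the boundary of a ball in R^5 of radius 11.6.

|∂B_5(11.6)| ≈ 476541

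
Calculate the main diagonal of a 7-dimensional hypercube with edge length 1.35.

d = √(1.35² + 1.35² + ... + 1.35²) [7 terms] = √(7·1.35²) = 1.35√7 ≈ 3.57176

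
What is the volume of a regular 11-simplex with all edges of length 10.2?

Volume = 10.2^11 · √(12/2^11) / 11! ≈ 238.436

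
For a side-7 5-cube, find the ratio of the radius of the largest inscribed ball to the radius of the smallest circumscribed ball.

r_in / r_out = (7/2) / (7√5/2) = 1/√5 ≈ 0.447214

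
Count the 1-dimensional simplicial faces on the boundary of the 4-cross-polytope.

An n-cross-polytope has 2^(k+1)·C(n,k+1) k-faces. Here 2^2·C(4,2) = 4·6 = 24.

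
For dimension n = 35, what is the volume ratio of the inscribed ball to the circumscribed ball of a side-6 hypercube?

Volume scales as r^n, and r_in/r_out = 1/√35, giving (1/√35)^35 ≈ 9.52378e-28.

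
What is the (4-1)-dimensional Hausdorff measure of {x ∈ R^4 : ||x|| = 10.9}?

S_4(10.9) = 2·π^(4/2)·(10.9)^3 / Γ(4/2) ≈ 25562.8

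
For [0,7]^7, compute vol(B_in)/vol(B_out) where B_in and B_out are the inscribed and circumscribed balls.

Volume scales as r^n, and r_in/r_out = 1/√7, giving (1/√7)^7 ≈ 0.00110194.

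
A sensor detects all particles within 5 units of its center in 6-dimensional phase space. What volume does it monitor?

V_6(5) = π^(6/2) · (5)^6 / Γ(6/2 + 1) = 15625·π^3/6 ≈ 80745.5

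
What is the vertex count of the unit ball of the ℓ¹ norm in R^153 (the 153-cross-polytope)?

The vertices are ±e_1, ..., ±e_153, so there are 2·153 = 306.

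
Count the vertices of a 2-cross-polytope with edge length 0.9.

The 2-dimensional cross-polytope has 2n = 2·2 = 4 vertices.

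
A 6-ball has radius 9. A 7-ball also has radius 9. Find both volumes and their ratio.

V_6(9) ≈ 2.74633e+06. V_7(9) ≈ 2.25984e+07. Ratio V_6/V_7 ≈ 0.1215.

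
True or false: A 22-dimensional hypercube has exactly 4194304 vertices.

True. The 22-cube has 2^22 = 4194304 vertices.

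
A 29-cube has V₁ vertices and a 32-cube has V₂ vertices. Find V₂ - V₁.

V₁ = 2^29 = 536870912. V₂ = 2^32 = 4294967296. V₂ - V₁ = 3758096384.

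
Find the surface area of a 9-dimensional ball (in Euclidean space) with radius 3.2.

|∂B_9(3.2)| ≈ 326407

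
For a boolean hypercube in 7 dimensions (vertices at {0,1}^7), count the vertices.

Each vertex is a binary string of length 7, so there are 2^7 = 128.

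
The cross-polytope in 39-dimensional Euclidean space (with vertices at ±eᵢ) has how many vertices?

Number of vertices = 2n = 78.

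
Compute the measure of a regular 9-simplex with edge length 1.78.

For a regular n-simplex with edge a, V = (a^n / n!)·√((n+1)/2^n). With a=1.78, n=9: V ≈ 6.90847e-05.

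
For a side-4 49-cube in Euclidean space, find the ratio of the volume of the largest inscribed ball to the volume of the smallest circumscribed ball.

V_in / V_out = (r_in/r_out)^49 = (1/√49)^49 = 49^(-49/2) ≈ 3.89221e-42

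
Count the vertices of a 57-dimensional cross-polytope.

The vertices are ±e_1, ..., ±e_57, so there are 2·57 = 114.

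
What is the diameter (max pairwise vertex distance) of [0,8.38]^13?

Diagonal = √13 · 8.38 ≈ 30.2145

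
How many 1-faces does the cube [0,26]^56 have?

Each of the 2^56 = 72057594037927936 vertices has degree 56; total edges = 56·2^56/2 = 2017612633061982208.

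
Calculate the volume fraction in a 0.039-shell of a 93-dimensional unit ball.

1 - (1-0.039)^93 ≈ 0.975267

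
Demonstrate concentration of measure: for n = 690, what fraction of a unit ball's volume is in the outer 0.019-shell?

1 - (1-0.019)^690 ≈ 0.9999982151 ≈ 99.999822%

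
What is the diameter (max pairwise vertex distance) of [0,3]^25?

The space diagonal of an n-cube of side s is s√n. Here 3·√25 = 15.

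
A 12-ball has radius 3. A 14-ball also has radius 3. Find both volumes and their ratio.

V_12(3) ≈ 709613. V_14(3) ≈ 2.86626e+06. Ratio V_12/V_14 ≈ 0.2476.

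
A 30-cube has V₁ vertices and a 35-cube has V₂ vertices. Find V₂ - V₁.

V₁ = 2^30 = 1073741824. V₂ = 2^35 = 34359738368. V₂ - V₁ = 33285996544.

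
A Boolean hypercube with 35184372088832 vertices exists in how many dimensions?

n = log_2(35184372088832) = 45.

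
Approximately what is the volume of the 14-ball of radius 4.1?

V_14(4.1) = π^(14/2) · (4.1)^14 / Γ(14/2 + 1) ≈ 2.27296e+08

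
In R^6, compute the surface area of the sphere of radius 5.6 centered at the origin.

S = n·V_n(r)/r = 6·V_6(5.6)/5.6 (volume-to-surface relation), giving 170761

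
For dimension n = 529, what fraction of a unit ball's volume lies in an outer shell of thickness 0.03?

1 - (1-0.03)^529 ≈ 0.9999998995 ≈ 99.999990%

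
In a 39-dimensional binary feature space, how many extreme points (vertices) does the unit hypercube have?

Number of vertices = 2^39 = 549755813888.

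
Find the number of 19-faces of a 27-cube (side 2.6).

Choose 19 of 27 axes to span the face (C(27,19) = 2220075 ways), then fix each of the remaining 8 coordinates at one of its two extreme values (2^8 = 256 ways): 2220075·256 = 568339200.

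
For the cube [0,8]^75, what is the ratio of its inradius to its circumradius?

r_in = 8/2 (half the side); r_out = 8√75/2 (half the diagonal). Ratio = 1/√75 ≈ 0.11547.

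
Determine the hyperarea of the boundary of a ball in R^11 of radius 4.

The surface area of an n-ball is 2π^(n/2) r^(n-1) / Γ(n/2). For n=11, r=4: 67108864·π^5/945 ≈ 2.17319e+07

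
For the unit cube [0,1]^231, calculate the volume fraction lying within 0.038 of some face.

1 - (1 - 2·0.038)^231 = 1 - 0.924^231 ≈ 0.9999999882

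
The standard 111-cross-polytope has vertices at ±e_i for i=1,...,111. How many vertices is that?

Number of vertices = 2n = 222.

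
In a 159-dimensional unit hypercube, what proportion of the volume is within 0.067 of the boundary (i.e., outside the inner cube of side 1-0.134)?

Shell fraction = 1 - (1-0.134)^159 ≈ 1 - 1.162e-10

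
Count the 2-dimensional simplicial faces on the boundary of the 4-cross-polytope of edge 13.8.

An n-cross-polytope has 2^(k+1)·C(n,k+1) k-faces. Here 2^3·C(4,3) = 8·4 = 32.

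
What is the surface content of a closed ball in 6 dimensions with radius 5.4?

S_6(5.4) = 2·π^(6/2)·(5.4)^5 / Γ(6/2) ≈ 142370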